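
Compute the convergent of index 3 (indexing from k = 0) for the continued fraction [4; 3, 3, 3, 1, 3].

142/33

Using pₖ = aₖpₖ₋₁ + pₖ₋₂, qₖ = aₖqₖ₋₁ + qₖ₋₂ (with p₋₁=1, p₋₂=0, q₋₁=0, q₋₂=1):
  k=0: a=4, p=4, q=1
  k=1: a=3, p=13, q=3
  k=2: a=3, p=43, q=10
  k=3: a=3, p=142, q=33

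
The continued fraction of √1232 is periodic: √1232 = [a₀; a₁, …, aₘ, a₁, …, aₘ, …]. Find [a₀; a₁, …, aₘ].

[35; 10, 70]

a₀ = ⌊√1232⌋ = 35.
With m₀=0, d₀=1 and mₖ₊₁ = dₖaₖ − mₖ, dₖ₊₁ = (n − mₖ₊₁²)/dₖ, aₖ₊₁ = ⌊(a₀+mₖ₊₁)/dₖ₊₁⌋:
  k=1: m=35, d=7, a=10
  k=2: m=35, d=1, a=70
d=1 and a=2a₀=70 at k=2, so the next step gives (m, d) = (35, 7) again — its k=1 value — and the period has length 2.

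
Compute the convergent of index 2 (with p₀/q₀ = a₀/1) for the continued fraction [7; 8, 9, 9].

520/73

Using pₖ = aₖpₖ₋₁ + pₖ₋₂, qₖ = aₖqₖ₋₁ + qₖ₋₂ (with p₋₁=1, p₋₂=0, q₋₁=0, q₋₂=1):
  k=0: a=7, p=7, q=1
  k=1: a=8, p=57, q=8
  k=2: a=9, p=520, q=73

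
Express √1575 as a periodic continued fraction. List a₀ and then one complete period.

[39; 1, 2, 5, 2, 1, 78]

a₀ = ⌊√1575⌋ = 39.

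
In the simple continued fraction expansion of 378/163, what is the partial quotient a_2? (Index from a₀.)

378 = 2·163 + 52   →  a_0 = 2
163 = 3·52 + 7   →  a_1 = 3
52 = 7·7 + 3   →  a_2 = 7

7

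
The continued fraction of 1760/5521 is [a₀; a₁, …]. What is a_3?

1760 = 0·5521 + 1760   →  a_0 = 0
5521 = 3·1760 + 241   →  a_1 = 3
1760 = 7·241 + 73   →  a_2 = 7
241 = 3·73 + 22   →  a_3 = 3

3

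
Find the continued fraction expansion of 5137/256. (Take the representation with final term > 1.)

5137 = 20*256 + 17
256 = 15*17 + 1
17 = 17*1 + 0  (stop)
So 5137/256 = [20; 15, 17].

[20; 15, 17]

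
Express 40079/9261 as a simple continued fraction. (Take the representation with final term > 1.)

40079 = 4*9261 + 3035
9261 = 3*3035 + 156
3035 = 19*156 + 71
156 = 2*71 + 14
71 = 5*14 + 1
14 = 14*1 + 0  (stop)
So 40079/9261 = [4; 3, 19, 2, 5, 14].

[4; 3, 19, 2, 5, 14]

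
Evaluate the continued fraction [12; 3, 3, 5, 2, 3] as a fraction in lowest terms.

Using pₖ = aₖpₖ₋₁ + pₖ₋₂ and qₖ = aₖqₖ₋₁ + qₖ₋₂:
  k=0: a=12, p=12, q=1
  k=1: a=3, p=37, q=3
  k=2: a=3, p=123, q=10
  k=3: a=5, p=652, q=53
  k=4: a=2, p=1427, q=116
  k=5: a=3, p=4933, q=401

4933/401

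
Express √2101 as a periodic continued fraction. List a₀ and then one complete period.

[45; 1, 5, 8, 5, 1, 90]

a₀ = ⌊√2101⌋ = 45.
With m₀=0, d₀=1 and mₖ₊₁ = dₖaₖ − mₖ, dₖ₊₁ = (n − mₖ₊₁²)/dₖ, aₖ₊₁ = ⌊(a₀+mₖ₊₁)/dₖ₊₁⌋:
  k=1: m=45, d=76, a=1
  k=2: m=31, d=15, a=5
  k=3: m=44, d=11, a=8
  k=4: m=44, d=15, a=5
  k=5: m=31, d=76, a=1
  k=6: m=45, d=1, a=90
d=1 and a=2a₀=90 at k=6, so the next step gives (m, d) = (45, 76) again — its k=1 value — and the period has length 6.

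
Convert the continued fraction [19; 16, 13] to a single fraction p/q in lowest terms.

Using pₖ = aₖpₖ₋₁ + pₖ₋₂ and qₖ = aₖqₖ₋₁ + qₖ₋₂:
  k=0: a=19, p=19, q=1
  k=1: a=16, p=305, q=16
  k=2: a=13, p=3984, q=209

3984/209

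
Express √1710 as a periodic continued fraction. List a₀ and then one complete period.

[41; 2, 1, 5, 4, 5, 1, 2, 82]

a₀ = ⌊√1710⌋ = 41.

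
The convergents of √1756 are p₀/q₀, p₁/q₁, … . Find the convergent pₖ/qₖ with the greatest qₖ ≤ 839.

18019/430

√1756 = [41; 1, 9, 2, 20, 2, 9, 1, 82, …] (period length 8).
Convergents:
  p_0/q_0 = 41/1
  p_1/q_1 = 42/1
  p_2/q_2 = 419/10
  p_3/q_3 = 880/21
  p_4/q_4 = 18019/430
  p_5/q_5 = 36918/881
q_4 = 430 ≤ 839 < 881 = q_5, so the answer is 18019/430.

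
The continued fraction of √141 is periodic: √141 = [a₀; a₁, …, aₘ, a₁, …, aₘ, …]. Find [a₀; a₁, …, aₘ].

a₀ = ⌊√141⌋ = 11.
With m₀=0, d₀=1 and mₖ₊₁ = dₖaₖ − mₖ, dₖ₊₁ = (n − mₖ₊₁²)/dₖ, aₖ₊₁ = ⌊(a₀+mₖ₊₁)/dₖ₊₁⌋:
  k=1: m=11, d=20, a=1
  k=2: m=9, d=3, a=6
  k=3: m=9, d=20, a=1
  k=4: m=11, d=1, a=22
d=1 and a=2a₀=22 at k=4, so the next step gives (m, d) = (11, 20) again — its k=1 value — and the period has length 4.

[11; 1, 6, 1, 22]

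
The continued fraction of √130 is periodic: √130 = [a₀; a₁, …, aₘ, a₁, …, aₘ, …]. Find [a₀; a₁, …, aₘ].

a₀ = ⌊√130⌋ = 11.
With m₀=0, d₀=1 and mₖ₊₁ = dₖaₖ − mₖ, dₖ₊₁ = (n − mₖ₊₁²)/dₖ, aₖ₊₁ = ⌊(a₀+mₖ₊₁)/dₖ₊₁⌋:
  k=1: m=11, d=9, a=2
  k=2: m=7, d=9, a=2
  k=3: m=11, d=1, a=22
d=1 and a=2a₀=22 at k=3, so the next step gives (m, d) = (11, 9) again — its k=1 value — and the period has length 3.

[11; 2, 2, 22]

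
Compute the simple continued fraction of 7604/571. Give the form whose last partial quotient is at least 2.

[13; 3, 6, 2, 6, 2]

7604 = 13*571 + 181
571 = 3*181 + 28
181 = 6*28 + 13
28 = 2*13 + 2
13 = 6*2 + 1
2 = 2*1 + 0  (stop)
So 7604/571 = [13; 3, 6, 2, 6, 2].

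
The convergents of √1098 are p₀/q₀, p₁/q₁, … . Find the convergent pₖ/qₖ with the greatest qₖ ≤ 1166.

16071/485

√1098 = [33; 7, 2, 1, 6, 1, 2, 7, 66, …] (period length 8).
Convergents:
  p_0/q_0 = 33/1
  p_1/q_1 = 232/7
  p_2/q_2 = 497/15
  p_3/q_3 = 729/22
  p_4/q_4 = 4871/147
  p_5/q_5 = 5600/169
  p_6/q_6 = 16071/485
  p_7/q_7 = 118097/3564
q_6 = 485 ≤ 1166 < 3564 = q_7, so the answer is 16071/485.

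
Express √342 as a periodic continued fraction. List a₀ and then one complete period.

a₀ = ⌊√342⌋ = 18.
With m₀=0, d₀=1 and mₖ₊₁ = dₖaₖ − mₖ, dₖ₊₁ = (n − mₖ₊₁²)/dₖ, aₖ₊₁ = ⌊(a₀+mₖ₊₁)/dₖ₊₁⌋:
  k=1: m=18, d=18, a=2
  k=2: m=18, d=1, a=36
d=1 and a=2a₀=36 at k=2, so the next step gives (m, d) = (18, 18) again — its k=1 value — and the period has length 2.

[18; 2, 36]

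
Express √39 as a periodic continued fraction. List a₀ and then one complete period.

[6; 4, 12]

a₀ = ⌊√39⌋ = 6.
With m₀=0, d₀=1 and mₖ₊₁ = dₖaₖ − mₖ, dₖ₊₁ = (n − mₖ₊₁²)/dₖ, aₖ₊₁ = ⌊(a₀+mₖ₊₁)/dₖ₊₁⌋:
  k=1: m=6, d=3, a=4
  k=2: m=6, d=1, a=12
d=1 and a=2a₀=12 at k=2, so the next step gives (m, d) = (6, 3) again — its k=1 value — and the period has length 2.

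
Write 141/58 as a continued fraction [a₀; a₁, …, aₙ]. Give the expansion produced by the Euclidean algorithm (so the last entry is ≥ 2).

[2; 2, 3, 8]

141 = 2*58 + 25
58 = 2*25 + 8
25 = 3*8 + 1
8 = 8*1 + 0  (stop)
So 141/58 = [2; 2, 3, 8].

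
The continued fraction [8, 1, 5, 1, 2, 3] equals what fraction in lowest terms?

Using pₖ = aₖpₖ₋₁ + pₖ₋₂ and qₖ = aₖqₖ₋₁ + qₖ₋₂:
  k=0: a=8, p=8, q=1
  k=1: a=1, p=9, q=1
  k=2: a=5, p=53, q=6
  k=3: a=1, p=62, q=7
  k=4: a=2, p=177, q=20
  k=5: a=3, p=593, q=67

593/67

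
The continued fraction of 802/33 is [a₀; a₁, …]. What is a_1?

802 = 24·33 + 10   →  a_0 = 24
33 = 3·10 + 3   →  a_1 = 3

3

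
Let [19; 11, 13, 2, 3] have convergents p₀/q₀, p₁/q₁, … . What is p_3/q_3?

Using pₖ = aₖpₖ₋₁ + pₖ₋₂, qₖ = aₖqₖ₋₁ + qₖ₋₂ (with p₋₁=1, p₋₂=0, q₋₁=0, q₋₂=1):
  k=0: a=19, p=19, q=1
  k=1: a=11, p=210, q=11
  k=2: a=13, p=2749, q=144
  k=3: a=2, p=5708, q=299

5708/299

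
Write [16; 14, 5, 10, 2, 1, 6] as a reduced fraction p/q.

Using pₖ = aₖpₖ₋₁ + pₖ₋₂ and qₖ = aₖqₖ₋₁ + qₖ₋₂:
  k=0: a=16, p=16, q=1
  k=1: a=14, p=225, q=14
  k=2: a=5, p=1141, q=71
  k=3: a=10, p=11635, q=724
  k=4: a=2, p=24411, q=1519
  k=5: a=1, p=36046, q=2243
  k=6: a=6, p=240687, q=14977

240687/14977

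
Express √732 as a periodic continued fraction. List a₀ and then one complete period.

a₀ = ⌊√732⌋ = 27.
With m₀=0, d₀=1 and mₖ₊₁ = dₖaₖ − mₖ, dₖ₊₁ = (n − mₖ₊₁²)/dₖ, aₖ₊₁ = ⌊(a₀+mₖ₊₁)/dₖ₊₁⌋:
  k=1: m=27, d=3, a=18
  k=2: m=27, d=1, a=54
d=1 and a=2a₀=54 at k=2, so the next step gives (m, d) = (27, 3) again — its k=1 value — and the period has length 2.

[27; 18, 54]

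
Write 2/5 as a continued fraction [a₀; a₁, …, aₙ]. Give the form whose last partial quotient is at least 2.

[0; 2, 2]

2 = 0·5 + 2
5 = 2·2 + 1
2 = 2·1 + 0  (stop)
So 2/5 = [0; 2, 2].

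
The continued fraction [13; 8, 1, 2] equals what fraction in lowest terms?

341/26

Fold from the inside: start with 2/1.
  1 + 1/2 = 3/2
  8 + 2/3 = 26/3
  13 + 3/26 = 341/26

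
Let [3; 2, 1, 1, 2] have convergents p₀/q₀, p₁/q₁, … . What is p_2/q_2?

10/3

Using pₖ = aₖpₖ₋₁ + pₖ₋₂, qₖ = aₖqₖ₋₁ + qₖ₋₂ (with p₋₁=1, p₋₂=0, q₋₁=0, q₋₂=1):
  k=0: a=3, p=3, q=1
  k=1: a=2, p=7, q=2
  k=2: a=1, p=10, q=3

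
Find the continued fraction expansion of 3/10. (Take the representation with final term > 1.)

3 = 0×10 + 3
10 = 3×3 + 1
3 = 3×1 + 0  (stop)
So 3/10 = [0; 3, 3].

[0; 3, 3]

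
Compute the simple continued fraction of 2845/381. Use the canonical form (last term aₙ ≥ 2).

[7; 2, 7, 8, 3]

2845 = 7×381 + 178
381 = 2×178 + 25
178 = 7×25 + 3
25 = 8×3 + 1
3 = 3×1 + 0  (stop)
So 2845/381 = [7; 2, 7, 8, 3].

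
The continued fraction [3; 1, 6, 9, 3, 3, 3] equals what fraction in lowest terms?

Fold from the inside: start with 3/1.
  3 + 1/3 = 10/3
  3 + 3/10 = 33/10
  9 + 10/33 = 307/33
  6 + 33/307 = 1875/307
  1 + 307/1875 = 2182/1875
  3 + 1875/2182 = 8421/2182

8421/2182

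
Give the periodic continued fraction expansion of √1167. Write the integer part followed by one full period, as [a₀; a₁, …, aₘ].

[34; 6, 5, 11, 5, 6, 68]

a₀ = ⌊√1167⌋ = 34.
With m₀=0, d₀=1 and mₖ₊₁ = dₖaₖ − mₖ, dₖ₊₁ = (n − mₖ₊₁²)/dₖ, aₖ₊₁ = ⌊(a₀+mₖ₊₁)/dₖ₊₁⌋:
  k=1: m=34, d=11, a=6
  k=2: m=32, d=13, a=5
  k=3: m=33, d=6, a=11
  k=4: m=33, d=13, a=5
  k=5: m=32, d=11, a=6
  k=6: m=34, d=1, a=68
d=1 and a=2a₀=68 at k=6, so the next step gives (m, d) = (34, 11) again — its k=1 value — and the period has length 6.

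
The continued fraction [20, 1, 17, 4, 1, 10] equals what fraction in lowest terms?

20589/983

Using pₖ = aₖpₖ₋₁ + pₖ₋₂ and qₖ = aₖqₖ₋₁ + qₖ₋₂:
  k=0: a=20, p=20, q=1
  k=1: a=1, p=21, q=1
  k=2: a=17, p=377, q=18
  k=3: a=4, p=1529, q=73
  k=4: a=1, p=1906, q=91
  k=5: a=10, p=20589, q=983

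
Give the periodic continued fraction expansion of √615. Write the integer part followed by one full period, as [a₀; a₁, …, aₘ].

[24; 1, 3, 1, 48]

a₀ = ⌊√615⌋ = 24.
With m₀=0, d₀=1 and mₖ₊₁ = dₖaₖ − mₖ, dₖ₊₁ = (n − mₖ₊₁²)/dₖ, aₖ₊₁ = ⌊(a₀+mₖ₊₁)/dₖ₊₁⌋:
  k=1: m=24, d=39, a=1
  k=2: m=15, d=10, a=3
  k=3: m=15, d=39, a=1
  k=4: m=24, d=1, a=48
d=1 and a=2a₀=48 at k=4, so the next step gives (m, d) = (24, 39) again — its k=1 value — and the period has length 4.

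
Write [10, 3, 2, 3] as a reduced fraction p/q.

247/24

Using pₖ = aₖpₖ₋₁ + pₖ₋₂ and qₖ = aₖqₖ₋₁ + qₖ₋₂:
  k=0: a=10, p=10, q=1
  k=1: a=3, p=31, q=3
  k=2: a=2, p=72, q=7
  k=3: a=3, p=247, q=24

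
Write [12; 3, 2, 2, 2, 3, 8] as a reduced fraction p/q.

Fold from the inside: start with 8/1.
  3 + 1/8 = 25/8
  2 + 8/25 = 58/25
  2 + 25/58 = 141/58
  2 + 58/141 = 340/141
  3 + 141/340 = 1161/340
  12 + 340/1161 = 14272/1161

14272/1161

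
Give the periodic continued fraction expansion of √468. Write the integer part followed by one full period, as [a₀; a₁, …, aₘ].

a₀ = ⌊√468⌋ = 21.

[21; 1, 1, 1, 2, 1, 1, 1, 42]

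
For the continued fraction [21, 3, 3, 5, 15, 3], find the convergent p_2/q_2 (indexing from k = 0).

Using pₖ = aₖpₖ₋₁ + pₖ₋₂, qₖ = aₖqₖ₋₁ + qₖ₋₂ (with p₋₁=1, p₋₂=0, q₋₁=0, q₋₂=1):
  k=0: a=21, p=21, q=1
  k=1: a=3, p=64, q=3
  k=2: a=3, p=213, q=10

213/10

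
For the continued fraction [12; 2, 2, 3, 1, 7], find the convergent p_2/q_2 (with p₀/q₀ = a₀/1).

62/5

Using pₖ = aₖpₖ₋₁ + pₖ₋₂, qₖ = aₖqₖ₋₁ + qₖ₋₂ (with p₋₁=1, p₋₂=0, q₋₁=0, q₋₂=1):
  k=0: a=12, p=12, q=1
  k=1: a=2, p=25, q=2
  k=2: a=2, p=62, q=5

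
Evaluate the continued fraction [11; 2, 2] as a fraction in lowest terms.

57/5

Using pₖ = aₖpₖ₋₁ + pₖ₋₂ and qₖ = aₖqₖ₋₁ + qₖ₋₂:
  k=0: a=11, p=11, q=1
  k=1: a=2, p=23, q=2
  k=2: a=2, p=57, q=5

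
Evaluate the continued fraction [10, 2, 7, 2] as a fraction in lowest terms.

335/32

Using pₖ = aₖpₖ₋₁ + pₖ₋₂ and qₖ = aₖqₖ₋₁ + qₖ₋₂:
  k=0: a=10, p=10, q=1
  k=1: a=2, p=21, q=2
  k=2: a=7, p=157, q=15
  k=3: a=2, p=335, q=32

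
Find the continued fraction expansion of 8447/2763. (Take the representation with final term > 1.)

8447 = 3*2763 + 158
2763 = 17*158 + 77
158 = 2*77 + 4
77 = 19*4 + 1
4 = 4*1 + 0  (stop)
So 8447/2763 = [3; 17, 2, 19, 4].

[3; 17, 2, 19, 4]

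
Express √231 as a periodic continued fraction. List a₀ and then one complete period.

[15; 5, 30]

a₀ = ⌊√231⌋ = 15.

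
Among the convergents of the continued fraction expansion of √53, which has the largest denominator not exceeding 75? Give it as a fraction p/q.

182/25

√53 = [7; 3, 1, 1, 3, 14, …] (period length 5).
Convergents:
  p_0/q_0 = 7/1
  p_1/q_1 = 22/3
  p_2/q_2 = 29/4
  p_3/q_3 = 51/7
  p_4/q_4 = 182/25
  p_5/q_5 = 2599/357
q_4 = 25 ≤ 75 < 357 = q_5, so the answer is 182/25.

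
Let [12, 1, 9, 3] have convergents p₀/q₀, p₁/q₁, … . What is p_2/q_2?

129/10

Using pₖ = aₖpₖ₋₁ + pₖ₋₂, qₖ = aₖqₖ₋₁ + qₖ₋₂ (with p₋₁=1, p₋₂=0, q₋₁=0, q₋₂=1):
  k=0: a=12, p=12, q=1
  k=1: a=1, p=13, q=1
  k=2: a=9, p=129, q=10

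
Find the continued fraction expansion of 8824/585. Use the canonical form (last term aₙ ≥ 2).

[15; 11, 1, 15, 3]

8824 = 15×585 + 49
585 = 11×49 + 46
49 = 1×46 + 3
46 = 15×3 + 1
3 = 3×1 + 0  (stop)
So 8824/585 = [15; 11, 1, 15, 3].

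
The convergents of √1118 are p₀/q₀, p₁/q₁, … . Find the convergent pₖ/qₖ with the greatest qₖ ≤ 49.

535/16

√1118 = [33; 2, 3, 2, 3, 2, 66, …] (period length 6).
Convergents:
  p_0/q_0 = 33/1
  p_1/q_1 = 67/2
  p_2/q_2 = 234/7
  p_3/q_3 = 535/16
  p_4/q_4 = 1839/55
q_3 = 16 ≤ 49 < 55 = q_4, so the answer is 535/16.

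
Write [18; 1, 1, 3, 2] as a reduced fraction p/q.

297/16

Fold from the inside: start with 2/1.
  3 + 1/2 = 7/2
  1 + 2/7 = 9/7
  1 + 7/9 = 16/9
  18 + 9/16 = 297/16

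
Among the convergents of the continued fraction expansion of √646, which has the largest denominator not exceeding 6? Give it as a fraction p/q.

127/5

√646 = [25; 2, 2, 2, 50, …] (period length 4).
Convergents:
  p_0/q_0 = 25/1
  p_1/q_1 = 51/2
  p_2/q_2 = 127/5
  p_3/q_3 = 305/12
q_2 = 5 ≤ 6 < 12 = q_3, so the answer is 127/5.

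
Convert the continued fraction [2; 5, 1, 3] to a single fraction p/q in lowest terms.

50/23

Using pₖ = aₖpₖ₋₁ + pₖ₋₂ and qₖ = aₖqₖ₋₁ + qₖ₋₂:
  k=0: a=2, p=2, q=1
  k=1: a=5, p=11, q=5
  k=2: a=1, p=13, q=6
  k=3: a=3, p=50, q=23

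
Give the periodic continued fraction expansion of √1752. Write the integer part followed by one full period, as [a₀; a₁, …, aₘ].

a₀ = ⌊√1752⌋ = 41.
With m₀=0, d₀=1 and mₖ₊₁ = dₖaₖ − mₖ, dₖ₊₁ = (n − mₖ₊₁²)/dₖ, aₖ₊₁ = ⌊(a₀+mₖ₊₁)/dₖ₊₁⌋:
  k=1: m=41, d=71, a=1
  k=2: m=30, d=12, a=5
  k=3: m=30, d=71, a=1
  k=4: m=41, d=1, a=82
d=1 and a=2a₀=82 at k=4, so the next step gives (m, d) = (41, 71) again — its k=1 value — and the period has length 4.

[41; 1, 5, 1, 82]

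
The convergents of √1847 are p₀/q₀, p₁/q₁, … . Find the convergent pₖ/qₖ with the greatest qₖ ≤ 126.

√1847 = [42; 1, 41, 1, 84, …] (period length 4).
Convergents:
  p_0/q_0 = 42/1
  p_1/q_1 = 43/1
  p_2/q_2 = 1805/42
  p_3/q_3 = 1848/43
  p_4/q_4 = 157037/3654
q_3 = 43 ≤ 126 < 3654 = q_4, so the answer is 1848/43.

1848/43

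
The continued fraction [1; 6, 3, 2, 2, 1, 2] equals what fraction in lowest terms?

Using pₖ = aₖpₖ₋₁ + pₖ₋₂ and qₖ = aₖqₖ₋₁ + qₖ₋₂:
  k=0: a=1, p=1, q=1
  k=1: a=6, p=7, q=6
  k=2: a=3, p=22, q=19
  k=3: a=2, p=51, q=44
  k=4: a=2, p=124, q=107
  k=5: a=1, p=175, q=151
  k=6: a=2, p=474, q=409

474/409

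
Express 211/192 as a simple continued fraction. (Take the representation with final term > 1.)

[1; 10, 9, 2]

211 = 1·192 + 19
192 = 10·19 + 2
19 = 9·2 + 1
2 = 2·1 + 0  (stop)
So 211/192 = [1; 10, 9, 2].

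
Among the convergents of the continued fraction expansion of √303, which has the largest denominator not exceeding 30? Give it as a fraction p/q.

√303 = [17; 2, 2, 5, 2, 2, 34, …] (period length 6).
Convergents:
  p_0/q_0 = 17/1
  p_1/q_1 = 35/2
  p_2/q_2 = 87/5
  p_3/q_3 = 470/27
  p_4/q_4 = 1027/59
q_3 = 27 ≤ 30 < 59 = q_4, so the answer is 470/27.

470/27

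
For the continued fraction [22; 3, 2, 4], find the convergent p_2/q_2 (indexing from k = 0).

156/7

Using pₖ = aₖpₖ₋₁ + pₖ₋₂, qₖ = aₖqₖ₋₁ + qₖ₋₂ (with p₋₁=1, p₋₂=0, q₋₁=0, q₋₂=1):
  k=0: a=22, p=22, q=1
  k=1: a=3, p=67, q=3
  k=2: a=2, p=156, q=7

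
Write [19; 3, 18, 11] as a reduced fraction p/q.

11751/608

Using pₖ = aₖpₖ₋₁ + pₖ₋₂ and qₖ = aₖqₖ₋₁ + qₖ₋₂:
  k=0: a=19, p=19, q=1
  k=1: a=3, p=58, q=3
  k=2: a=18, p=1063, q=55
  k=3: a=11, p=11751, q=608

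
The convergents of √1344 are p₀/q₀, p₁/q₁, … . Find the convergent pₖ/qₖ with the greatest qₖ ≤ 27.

√1344 = [36; 1, 1, 1, 17, 1, 1, 1, 72, …] (period length 8).
Convergents:
  p_0/q_0 = 36/1
  p_1/q_1 = 37/1
  p_2/q_2 = 73/2
  p_3/q_3 = 110/3
  p_4/q_4 = 1943/53
q_3 = 3 ≤ 27 < 53 = q_4, so the answer is 110/3.

110/3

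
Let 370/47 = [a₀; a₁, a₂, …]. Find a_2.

6

370 = 7·47 + 41   →  a_0 = 7
47 = 1·41 + 6   →  a_1 = 1
41 = 6·6 + 5   →  a_2 = 6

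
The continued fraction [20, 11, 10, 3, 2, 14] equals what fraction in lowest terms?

Using pₖ = aₖpₖ₋₁ + pₖ₋₂ and qₖ = aₖqₖ₋₁ + qₖ₋₂:
  k=0: a=20, p=20, q=1
  k=1: a=11, p=221, q=11
  k=2: a=10, p=2230, q=111
  k=3: a=3, p=6911, q=344
  k=4: a=2, p=16052, q=799
  k=5: a=14, p=231639, q=11530

231639/11530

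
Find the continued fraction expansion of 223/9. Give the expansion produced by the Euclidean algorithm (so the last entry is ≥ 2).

[24; 1, 3, 2]

223 = 24×9 + 7
9 = 1×7 + 2
7 = 3×2 + 1
2 = 2×1 + 0  (stop)
So 223/9 = [24; 1, 3, 2].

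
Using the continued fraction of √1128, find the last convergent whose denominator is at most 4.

67/2

√1128 = [33; 1, 1, 2, 2, 2, 1, 1, 66, …] (period length 8).
Convergents:
  p_0/q_0 = 33/1
  p_1/q_1 = 34/1
  p_2/q_2 = 67/2
  p_3/q_3 = 168/5
q_2 = 2 ≤ 4 < 5 = q_3, so the answer is 67/2.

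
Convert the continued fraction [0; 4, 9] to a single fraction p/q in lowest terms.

9/37

Fold from the inside: start with 9/1.
  4 + 1/9 = 37/9
  0 + 9/37 = 9/37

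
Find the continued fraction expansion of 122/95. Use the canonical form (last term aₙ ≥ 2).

[1; 3, 1, 1, 13]

122 = 1*95 + 27
95 = 3*27 + 14
27 = 1*14 + 13
14 = 1*13 + 1
13 = 13*1 + 0  (stop)
So 122/95 = [1; 3, 1, 1, 13].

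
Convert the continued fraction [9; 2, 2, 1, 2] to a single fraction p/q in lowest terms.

179/19

Fold from the inside: start with 2/1.
  1 + 1/2 = 3/2
  2 + 2/3 = 8/3
  2 + 3/8 = 19/8
  9 + 8/19 = 179/19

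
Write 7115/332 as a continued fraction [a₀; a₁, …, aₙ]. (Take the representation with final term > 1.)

[21; 2, 3, 9, 5]

7115 = 21*332 + 143
332 = 2*143 + 46
143 = 3*46 + 5
46 = 9*5 + 1
5 = 5*1 + 0  (stop)
So 7115/332 = [21; 2, 3, 9, 5].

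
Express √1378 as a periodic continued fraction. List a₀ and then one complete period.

a₀ = ⌊√1378⌋ = 37.
With m₀=0, d₀=1 and mₖ₊₁ = dₖaₖ − mₖ, dₖ₊₁ = (n − mₖ₊₁²)/dₖ, aₖ₊₁ = ⌊(a₀+mₖ₊₁)/dₖ₊₁⌋:
  k=1: m=37, d=9, a=8
  k=2: m=35, d=17, a=4
  k=3: m=33, d=17, a=4
  k=4: m=35, d=9, a=8
  k=5: m=37, d=1, a=74
d=1 and a=2a₀=74 at k=5, so the next step gives (m, d) = (37, 9) again — its k=1 value — and the period has length 5.

[37; 8, 4, 4, 8, 74]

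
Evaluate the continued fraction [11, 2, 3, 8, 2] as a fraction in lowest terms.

1406/123

Using pₖ = aₖpₖ₋₁ + pₖ₋₂ and qₖ = aₖqₖ₋₁ + qₖ₋₂:
  k=0: a=11, p=11, q=1
  k=1: a=2, p=23, q=2
  k=2: a=3, p=80, q=7
  k=3: a=8, p=663, q=58
  k=4: a=2, p=1406, q=123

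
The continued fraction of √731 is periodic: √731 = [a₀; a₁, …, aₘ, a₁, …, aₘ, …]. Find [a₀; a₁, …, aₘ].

[27; 27, 54]

a₀ = ⌊√731⌋ = 27.
With m₀=0, d₀=1 and mₖ₊₁ = dₖaₖ − mₖ, dₖ₊₁ = (n − mₖ₊₁²)/dₖ, aₖ₊₁ = ⌊(a₀+mₖ₊₁)/dₖ₊₁⌋:
  k=1: m=27, d=2, a=27
  k=2: m=27, d=1, a=54
d=1 and a=2a₀=54 at k=2, so the next step gives (m, d) = (27, 2) again — its k=1 value — and the period has length 2.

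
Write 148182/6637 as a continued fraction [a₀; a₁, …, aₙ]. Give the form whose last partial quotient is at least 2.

[22; 3, 16, 3, 3, 13]

148182 = 22*6637 + 2168
6637 = 3*2168 + 133
2168 = 16*133 + 40
133 = 3*40 + 13
40 = 3*13 + 1
13 = 13*1 + 0  (stop)
So 148182/6637 = [22; 3, 16, 3, 3, 13].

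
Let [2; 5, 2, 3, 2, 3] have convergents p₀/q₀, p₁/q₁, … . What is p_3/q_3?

Using pₖ = aₖpₖ₋₁ + pₖ₋₂, qₖ = aₖqₖ₋₁ + qₖ₋₂ (with p₋₁=1, p₋₂=0, q₋₁=0, q₋₂=1):
  k=0: a=2, p=2, q=1
  k=1: a=5, p=11, q=5
  k=2: a=2, p=24, q=11
  k=3: a=3, p=83, q=38

83/38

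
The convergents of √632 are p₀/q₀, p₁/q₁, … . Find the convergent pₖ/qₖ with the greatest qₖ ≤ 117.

1081/43

√632 = [25; 7, 6, 7, 50, …] (period length 4).
Convergents:
  p_0/q_0 = 25/1
  p_1/q_1 = 176/7
  p_2/q_2 = 1081/43
  p_3/q_3 = 7743/308
q_2 = 43 ≤ 117 < 308 = q_3, so the answer is 1081/43.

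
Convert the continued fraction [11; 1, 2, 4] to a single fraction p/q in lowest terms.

Fold from the inside: start with 4/1.
  2 + 1/4 = 9/4
  1 + 4/9 = 13/9
  11 + 9/13 = 152/13

152/13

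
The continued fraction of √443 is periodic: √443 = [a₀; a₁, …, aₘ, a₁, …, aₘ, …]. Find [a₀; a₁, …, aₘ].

[21; 21, 42]

a₀ = ⌊√443⌋ = 21.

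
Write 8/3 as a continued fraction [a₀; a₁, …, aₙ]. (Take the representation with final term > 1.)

8 = 2·3 + 2
3 = 1·2 + 1
2 = 2·1 + 0  (stop)
So 8/3 = [2; 1, 2].

[2; 1, 2]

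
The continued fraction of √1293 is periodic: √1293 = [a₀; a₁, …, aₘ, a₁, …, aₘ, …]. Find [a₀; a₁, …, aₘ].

[35; 1, 22, 1, 70]

a₀ = ⌊√1293⌋ = 35.
With m₀=0, d₀=1 and mₖ₊₁ = dₖaₖ − mₖ, dₖ₊₁ = (n − mₖ₊₁²)/dₖ, aₖ₊₁ = ⌊(a₀+mₖ₊₁)/dₖ₊₁⌋:
  k=1: m=35, d=68, a=1
  k=2: m=33, d=3, a=22
  k=3: m=33, d=68, a=1
  k=4: m=35, d=1, a=70
d=1 and a=2a₀=70 at k=4, so the next step gives (m, d) = (35, 68) again — its k=1 value — and the period has length 4.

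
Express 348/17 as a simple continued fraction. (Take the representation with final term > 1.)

[20; 2, 8]

348 = 20*17 + 8
17 = 2*8 + 1
8 = 8*1 + 0  (stop)
So 348/17 = [20; 2, 8].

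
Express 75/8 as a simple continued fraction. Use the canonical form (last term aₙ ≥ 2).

75 = 9*8 + 3
8 = 2*3 + 2
3 = 1*2 + 1
2 = 2*1 + 0  (stop)
So 75/8 = [9; 2, 1, 2].

[9; 2, 1, 2]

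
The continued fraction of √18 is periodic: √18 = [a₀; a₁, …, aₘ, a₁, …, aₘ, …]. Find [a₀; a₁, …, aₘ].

[4; 4, 8]

a₀ = ⌊√18⌋ = 4.
With m₀=0, d₀=1 and mₖ₊₁ = dₖaₖ − mₖ, dₖ₊₁ = (n − mₖ₊₁²)/dₖ, aₖ₊₁ = ⌊(a₀+mₖ₊₁)/dₖ₊₁⌋:
  k=1: m=4, d=2, a=4
  k=2: m=4, d=1, a=8
d=1 and a=2a₀=8 at k=2, so the next step gives (m, d) = (4, 2) again — its k=1 value — and the period has length 2.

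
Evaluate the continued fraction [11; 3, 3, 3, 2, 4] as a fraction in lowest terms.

3809/337

Using pₖ = aₖpₖ₋₁ + pₖ₋₂ and qₖ = aₖqₖ₋₁ + qₖ₋₂:
  k=0: a=11, p=11, q=1
  k=1: a=3, p=34, q=3
  k=2: a=3, p=113, q=10
  k=3: a=3, p=373, q=33
  k=4: a=2, p=859, q=76
  k=5: a=4, p=3809, q=337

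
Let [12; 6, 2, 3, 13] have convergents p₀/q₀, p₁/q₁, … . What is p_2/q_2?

158/13

Using pₖ = aₖpₖ₋₁ + pₖ₋₂, qₖ = aₖqₖ₋₁ + qₖ₋₂ (with p₋₁=1, p₋₂=0, q₋₁=0, q₋₂=1):
  k=0: a=12, p=12, q=1
  k=1: a=6, p=73, q=6
  k=2: a=2, p=158, q=13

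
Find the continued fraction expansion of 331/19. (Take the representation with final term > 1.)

331 = 17·19 + 8
19 = 2·8 + 3
8 = 2·3 + 2
3 = 1·2 + 1
2 = 2·1 + 0  (stop)
So 331/19 = [17; 2, 2, 1, 2].

[17; 2, 2, 1, 2]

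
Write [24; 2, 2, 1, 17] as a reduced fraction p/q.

3029/124

Fold from the inside: start with 17/1.
  1 + 1/17 = 18/17
  2 + 17/18 = 53/18
  2 + 18/53 = 124/53
  24 + 53/124 = 3029/124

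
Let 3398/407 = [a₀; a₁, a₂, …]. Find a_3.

6

3398 = 8·407 + 142   →  a_0 = 8
407 = 2·142 + 123   →  a_1 = 2
142 = 1·123 + 19   →  a_2 = 1
123 = 6·19 + 9   →  a_3 = 6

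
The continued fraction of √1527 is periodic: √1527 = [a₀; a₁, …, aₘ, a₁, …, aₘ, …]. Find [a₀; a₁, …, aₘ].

[39; 13, 78]

a₀ = ⌊√1527⌋ = 39.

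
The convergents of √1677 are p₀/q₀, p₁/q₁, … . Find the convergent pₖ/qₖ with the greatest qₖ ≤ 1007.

√1677 = [40; 1, 19, 2, 19, 1, 80, …] (period length 6).
Convergents:
  p_0/q_0 = 40/1
  p_1/q_1 = 41/1
  p_2/q_2 = 819/20
  p_3/q_3 = 1679/41
  p_4/q_4 = 32720/799
  p_5/q_5 = 34399/840
  p_6/q_6 = 2784640/67999
q_5 = 840 ≤ 1007 < 67999 = q_6, so the answer is 34399/840.

34399/840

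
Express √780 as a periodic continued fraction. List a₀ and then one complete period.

a₀ = ⌊√780⌋ = 27.
With m₀=0, d₀=1 and mₖ₊₁ = dₖaₖ − mₖ, dₖ₊₁ = (n − mₖ₊₁²)/dₖ, aₖ₊₁ = ⌊(a₀+mₖ₊₁)/dₖ₊₁⌋:
  k=1: m=27, d=51, a=1
  k=2: m=24, d=4, a=12
  k=3: m=24, d=51, a=1
  k=4: m=27, d=1, a=54
d=1 and a=2a₀=54 at k=4, so the next step gives (m, d) = (27, 51) again — its k=1 value — and the period has length 4.

[27; 1, 12, 1, 54]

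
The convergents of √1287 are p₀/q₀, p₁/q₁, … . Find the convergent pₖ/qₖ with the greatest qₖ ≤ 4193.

√1287 = [35; 1, 6, 1, 70, …] (period length 4).
Convergents:
  p_0/q_0 = 35/1
  p_1/q_1 = 36/1
  p_2/q_2 = 251/7
  p_3/q_3 = 287/8
  p_4/q_4 = 20341/567
  p_5/q_5 = 20628/575
  p_6/q_6 = 144109/4017
  p_7/q_7 = 164737/4592
q_6 = 4017 ≤ 4193 < 4592 = q_7, so the answer is 144109/4017.

144109/4017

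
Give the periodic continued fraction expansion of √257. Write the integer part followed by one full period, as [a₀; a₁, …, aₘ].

a₀ = ⌊√257⌋ = 16.
With m₀=0, d₀=1 and mₖ₊₁ = dₖaₖ − mₖ, dₖ₊₁ = (n − mₖ₊₁²)/dₖ, aₖ₊₁ = ⌊(a₀+mₖ₊₁)/dₖ₊₁⌋:
  k=1: m=16, d=1, a=32
d=1 and a=2a₀=32 at k=1, so the next step gives (m, d) = (16, 1) again — its k=1 value — and the period has length 1.

[16; 32]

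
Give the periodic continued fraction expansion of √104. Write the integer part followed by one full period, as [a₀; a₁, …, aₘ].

a₀ = ⌊√104⌋ = 10.
With m₀=0, d₀=1 and mₖ₊₁ = dₖaₖ − mₖ, dₖ₊₁ = (n − mₖ₊₁²)/dₖ, aₖ₊₁ = ⌊(a₀+mₖ₊₁)/dₖ₊₁⌋:
  k=1: m=10, d=4, a=5
  k=2: m=10, d=1, a=20
d=1 and a=2a₀=20 at k=2, so the next step gives (m, d) = (10, 4) again — its k=1 value — and the period has length 2.

[10; 5, 20]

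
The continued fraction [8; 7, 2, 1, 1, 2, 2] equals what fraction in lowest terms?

1863/229

Fold from the inside: start with 2/1.
  2 + 1/2 = 5/2
  1 + 2/5 = 7/5
  1 + 5/7 = 12/7
  2 + 7/12 = 31/12
  7 + 12/31 = 229/31
  8 + 31/229 = 1863/229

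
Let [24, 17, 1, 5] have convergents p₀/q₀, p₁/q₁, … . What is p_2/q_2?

433/18

Using pₖ = aₖpₖ₋₁ + pₖ₋₂, qₖ = aₖqₖ₋₁ + qₖ₋₂ (with p₋₁=1, p₋₂=0, q₋₁=0, q₋₂=1):
  k=0: a=24, p=24, q=1
  k=1: a=17, p=409, q=17
  k=2: a=1, p=433, q=18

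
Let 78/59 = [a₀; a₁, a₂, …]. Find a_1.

3

78 = 1·59 + 19   →  a_0 = 1
59 = 3·19 + 2   →  a_1 = 3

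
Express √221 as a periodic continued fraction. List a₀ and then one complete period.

[14; 1, 6, 2, 6, 1, 28]

a₀ = ⌊√221⌋ = 14.
With m₀=0, d₀=1 and mₖ₊₁ = dₖaₖ − mₖ, dₖ₊₁ = (n − mₖ₊₁²)/dₖ, aₖ₊₁ = ⌊(a₀+mₖ₊₁)/dₖ₊₁⌋:
  k=1: m=14, d=25, a=1
  k=2: m=11, d=4, a=6
  k=3: m=13, d=13, a=2
  k=4: m=13, d=4, a=6
  k=5: m=11, d=25, a=1
  k=6: m=14, d=1, a=28
d=1 and a=2a₀=28 at k=6, so the next step gives (m, d) = (14, 25) again — its k=1 value — and the period has length 6.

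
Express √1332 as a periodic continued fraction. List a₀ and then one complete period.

[36; 2, 72]

a₀ = ⌊√1332⌋ = 36.
With m₀=0, d₀=1 and mₖ₊₁ = dₖaₖ − mₖ, dₖ₊₁ = (n − mₖ₊₁²)/dₖ, aₖ₊₁ = ⌊(a₀+mₖ₊₁)/dₖ₊₁⌋:
  k=1: m=36, d=36, a=2
  k=2: m=36, d=1, a=72
d=1 and a=2a₀=72 at k=2, so the next step gives (m, d) = (36, 36) again — its k=1 value — and the period has length 2.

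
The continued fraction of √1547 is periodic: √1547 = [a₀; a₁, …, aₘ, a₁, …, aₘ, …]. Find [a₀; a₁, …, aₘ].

a₀ = ⌊√1547⌋ = 39.

[39; 3, 78]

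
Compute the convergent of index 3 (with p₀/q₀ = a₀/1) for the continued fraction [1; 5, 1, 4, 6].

34/29

Using pₖ = aₖpₖ₋₁ + pₖ₋₂, qₖ = aₖqₖ₋₁ + qₖ₋₂ (with p₋₁=1, p₋₂=0, q₋₁=0, q₋₂=1):
  k=0: a=1, p=1, q=1
  k=1: a=5, p=6, q=5
  k=2: a=1, p=7, q=6
  k=3: a=4, p=34, q=29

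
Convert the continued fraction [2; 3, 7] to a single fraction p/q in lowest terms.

51/22

Fold from the inside: start with 7/1.
  3 + 1/7 = 22/7
  2 + 7/22 = 51/22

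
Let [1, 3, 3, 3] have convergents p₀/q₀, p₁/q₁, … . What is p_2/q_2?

Using pₖ = aₖpₖ₋₁ + pₖ₋₂, qₖ = aₖqₖ₋₁ + qₖ₋₂ (with p₋₁=1, p₋₂=0, q₋₁=0, q₋₂=1):
  k=0: a=1, p=1, q=1
  k=1: a=3, p=4, q=3
  k=2: a=3, p=13, q=10

13/10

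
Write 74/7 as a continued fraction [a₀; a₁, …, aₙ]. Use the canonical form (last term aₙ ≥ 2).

[10; 1, 1, 3]

74 = 10×7 + 4
7 = 1×4 + 3
4 = 1×3 + 1
3 = 3×1 + 0  (stop)
So 74/7 = [10; 1, 1, 3].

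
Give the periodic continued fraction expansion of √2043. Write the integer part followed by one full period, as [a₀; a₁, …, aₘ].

[45; 5, 90]

a₀ = ⌊√2043⌋ = 45.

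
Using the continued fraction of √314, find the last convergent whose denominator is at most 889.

√314 = [17; 1, 2, 1, 1, 2, 1, 34, …] (period length 7).
Convergents:
  p_0/q_0 = 17/1
  p_1/q_1 = 18/1
  p_2/q_2 = 53/3
  p_3/q_3 = 71/4
  p_4/q_4 = 124/7
  p_5/q_5 = 319/18
  p_6/q_6 = 443/25
  p_7/q_7 = 15381/868
  p_8/q_8 = 15824/893
q_7 = 868 ≤ 889 < 893 = q_8, so the answer is 15381/868.

15381/868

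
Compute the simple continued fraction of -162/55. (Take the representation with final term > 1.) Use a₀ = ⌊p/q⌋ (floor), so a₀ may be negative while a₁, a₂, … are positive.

-162 = -3×55 + 3
55 = 18×3 + 1
3 = 3×1 + 0  (stop)
So -162/55 = [-3; 18, 3].

[-3; 18, 3]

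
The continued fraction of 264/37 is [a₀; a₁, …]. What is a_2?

264 = 7·37 + 5   →  a_0 = 7
37 = 7·5 + 2   →  a_1 = 7
5 = 2·2 + 1   →  a_2 = 2

2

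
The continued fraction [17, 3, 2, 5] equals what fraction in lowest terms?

Using pₖ = aₖpₖ₋₁ + pₖ₋₂ and qₖ = aₖqₖ₋₁ + qₖ₋₂:
  k=0: a=17, p=17, q=1
  k=1: a=3, p=52, q=3
  k=2: a=2, p=121, q=7
  k=3: a=5, p=657, q=38

657/38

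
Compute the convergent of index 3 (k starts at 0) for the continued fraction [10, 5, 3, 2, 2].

Using pₖ = aₖpₖ₋₁ + pₖ₋₂, qₖ = aₖqₖ₋₁ + qₖ₋₂ (with p₋₁=1, p₋₂=0, q₋₁=0, q₋₂=1):
  k=0: a=10, p=10, q=1
  k=1: a=5, p=51, q=5
  k=2: a=3, p=163, q=16
  k=3: a=2, p=377, q=37

377/37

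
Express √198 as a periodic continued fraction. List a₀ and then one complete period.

[14; 14, 28]

a₀ = ⌊√198⌋ = 14.
With m₀=0, d₀=1 and mₖ₊₁ = dₖaₖ − mₖ, dₖ₊₁ = (n − mₖ₊₁²)/dₖ, aₖ₊₁ = ⌊(a₀+mₖ₊₁)/dₖ₊₁⌋:
  k=1: m=14, d=2, a=14
  k=2: m=14, d=1, a=28
d=1 and a=2a₀=28 at k=2, so the next step gives (m, d) = (14, 2) again — its k=1 value — and the period has length 2.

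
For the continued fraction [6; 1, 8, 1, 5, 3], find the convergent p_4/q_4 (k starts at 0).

Using pₖ = aₖpₖ₋₁ + pₖ₋₂, qₖ = aₖqₖ₋₁ + qₖ₋₂ (with p₋₁=1, p₋₂=0, q₋₁=0, q₋₂=1):
  k=0: a=6, p=6, q=1
  k=1: a=1, p=7, q=1
  k=2: a=8, p=62, q=9
  k=3: a=1, p=69, q=10
  k=4: a=5, p=407, q=59

407/59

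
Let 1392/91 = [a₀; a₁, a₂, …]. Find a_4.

2

1392 = 15·91 + 27   →  a_0 = 15
91 = 3·27 + 10   →  a_1 = 3
27 = 2·10 + 7   →  a_2 = 2
10 = 1·7 + 3   →  a_3 = 1
7 = 2·3 + 1   →  a_4 = 2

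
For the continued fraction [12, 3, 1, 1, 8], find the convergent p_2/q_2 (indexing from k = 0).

49/4

Using pₖ = aₖpₖ₋₁ + pₖ₋₂, qₖ = aₖqₖ₋₁ + qₖ₋₂ (with p₋₁=1, p₋₂=0, q₋₁=0, q₋₂=1):
  k=0: a=12, p=12, q=1
  k=1: a=3, p=37, q=3
  k=2: a=1, p=49, q=4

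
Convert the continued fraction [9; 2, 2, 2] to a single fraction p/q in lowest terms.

Fold from the inside: start with 2/1.
  2 + 1/2 = 5/2
  2 + 2/5 = 12/5
  9 + 5/12 = 113/12

113/12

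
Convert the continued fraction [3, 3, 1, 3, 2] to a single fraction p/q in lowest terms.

Using pₖ = aₖpₖ₋₁ + pₖ₋₂ and qₖ = aₖqₖ₋₁ + qₖ₋₂:
  k=0: a=3, p=3, q=1
  k=1: a=3, p=10, q=3
  k=2: a=1, p=13, q=4
  k=3: a=3, p=49, q=15
  k=4: a=2, p=111, q=34

111/34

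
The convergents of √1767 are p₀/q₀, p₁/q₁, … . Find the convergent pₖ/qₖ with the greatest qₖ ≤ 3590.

√1767 = [42; 28, 84, …] (period length 2).
Convergents:
  p_0/q_0 = 42/1
  p_1/q_1 = 1177/28
  p_2/q_2 = 98910/2353
  p_3/q_3 = 2770657/65912
q_2 = 2353 ≤ 3590 < 65912 = q_3, so the answer is 98910/2353.

98910/2353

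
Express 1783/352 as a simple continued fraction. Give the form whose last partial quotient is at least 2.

[5; 15, 3, 3, 2]

1783 = 5·352 + 23
352 = 15·23 + 7
23 = 3·7 + 2
7 = 3·2 + 1
2 = 2·1 + 0  (stop)
So 1783/352 = [5; 15, 3, 3, 2].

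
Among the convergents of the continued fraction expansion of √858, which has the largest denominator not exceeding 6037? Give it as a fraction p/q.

√858 = [29; 3, 2, 3, 58, …] (period length 4).
Convergents:
  p_0/q_0 = 29/1
  p_1/q_1 = 88/3
  p_2/q_2 = 205/7
  p_3/q_3 = 703/24
  p_4/q_4 = 40979/1399
  p_5/q_5 = 123640/4221
  p_6/q_6 = 288259/9841
q_5 = 4221 ≤ 6037 < 9841 = q_6, so the answer is 123640/4221.

123640/4221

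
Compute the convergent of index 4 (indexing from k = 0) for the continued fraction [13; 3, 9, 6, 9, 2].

20875/1567

Using pₖ = aₖpₖ₋₁ + pₖ₋₂, qₖ = aₖqₖ₋₁ + qₖ₋₂ (with p₋₁=1, p₋₂=0, q₋₁=0, q₋₂=1):
  k=0: a=13, p=13, q=1
  k=1: a=3, p=40, q=3
  k=2: a=9, p=373, q=28
  k=3: a=6, p=2278, q=171
  k=4: a=9, p=20875, q=1567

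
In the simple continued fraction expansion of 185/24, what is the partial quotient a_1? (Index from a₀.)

185 = 7·24 + 17   →  a_0 = 7
24 = 1·17 + 7   →  a_1 = 1

1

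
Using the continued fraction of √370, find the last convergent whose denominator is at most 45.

327/17

√370 = [19; 4, 4, 38, …] (period length 3).
Convergents:
  p_0/q_0 = 19/1
  p_1/q_1 = 77/4
  p_2/q_2 = 327/17
  p_3/q_3 = 12503/650
q_2 = 17 ≤ 45 < 650 = q_3, so the answer is 327/17.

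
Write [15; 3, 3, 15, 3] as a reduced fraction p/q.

Using pₖ = aₖpₖ₋₁ + pₖ₋₂ and qₖ = aₖqₖ₋₁ + qₖ₋₂:
  k=0: a=15, p=15, q=1
  k=1: a=3, p=46, q=3
  k=2: a=3, p=153, q=10
  k=3: a=15, p=2341, q=153
  k=4: a=3, p=7176, q=469

7176/469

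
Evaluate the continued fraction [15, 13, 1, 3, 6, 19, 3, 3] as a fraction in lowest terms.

1008995/66942

Using pₖ = aₖpₖ₋₁ + pₖ₋₂ and qₖ = aₖqₖ₋₁ + qₖ₋₂:
  k=0: a=15, p=15, q=1
  k=1: a=13, p=196, q=13
  k=2: a=1, p=211, q=14
  k=3: a=3, p=829, q=55
  k=4: a=6, p=5185, q=344
  k=5: a=19, p=99344, q=6591
  k=6: a=3, p=303217, q=20117
  k=7: a=3, p=1008995, q=66942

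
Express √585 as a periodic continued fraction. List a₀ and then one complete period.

a₀ = ⌊√585⌋ = 24.

[24; 5, 2, 1, 4, 1, 2, 5, 48]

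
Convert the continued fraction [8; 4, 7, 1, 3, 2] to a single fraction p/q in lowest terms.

2382/289

Fold from the inside: start with 2/1.
  3 + 1/2 = 7/2
  1 + 2/7 = 9/7
  7 + 7/9 = 70/9
  4 + 9/70 = 289/70
  8 + 70/289 = 2382/289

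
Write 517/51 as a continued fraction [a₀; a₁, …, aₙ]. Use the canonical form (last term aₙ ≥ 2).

[10; 7, 3, 2]

517 = 10*51 + 7
51 = 7*7 + 2
7 = 3*2 + 1
2 = 2*1 + 0  (stop)
So 517/51 = [10; 7, 3, 2].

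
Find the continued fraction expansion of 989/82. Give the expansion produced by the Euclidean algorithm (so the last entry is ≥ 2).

989 = 12·82 + 5
82 = 16·5 + 2
5 = 2·2 + 1
2 = 2·1 + 0  (stop)
So 989/82 = [12; 16, 2, 2].

[12; 16, 2, 2]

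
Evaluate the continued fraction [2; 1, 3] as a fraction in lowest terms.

11/4

Using pₖ = aₖpₖ₋₁ + pₖ₋₂ and qₖ = aₖqₖ₋₁ + qₖ₋₂:
  k=0: a=2, p=2, q=1
  k=1: a=1, p=3, q=1
  k=2: a=3, p=11, q=4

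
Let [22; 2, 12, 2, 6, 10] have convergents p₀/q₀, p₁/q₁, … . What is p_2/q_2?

Using pₖ = aₖpₖ₋₁ + pₖ₋₂, qₖ = aₖqₖ₋₁ + qₖ₋₂ (with p₋₁=1, p₋₂=0, q₋₁=0, q₋₂=1):
  k=0: a=22, p=22, q=1
  k=1: a=2, p=45, q=2
  k=2: a=12, p=562, q=25

562/25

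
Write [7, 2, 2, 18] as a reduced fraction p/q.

681/92

Fold from the inside: start with 18/1.
  2 + 1/18 = 37/18
  2 + 18/37 = 92/37
  7 + 37/92 = 681/92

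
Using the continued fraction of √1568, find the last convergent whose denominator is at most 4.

79/2

√1568 = [39; 1, 1, 2, 19, 2, 1, 1, 78, …] (period length 8).
Convergents:
  p_0/q_0 = 39/1
  p_1/q_1 = 40/1
  p_2/q_2 = 79/2
  p_3/q_3 = 198/5
q_2 = 2 ≤ 4 < 5 = q_3, so the answer is 79/2.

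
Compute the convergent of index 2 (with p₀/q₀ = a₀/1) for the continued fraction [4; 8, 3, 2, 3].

103/25

Using pₖ = aₖpₖ₋₁ + pₖ₋₂, qₖ = aₖqₖ₋₁ + qₖ₋₂ (with p₋₁=1, p₋₂=0, q₋₁=0, q₋₂=1):
  k=0: a=4, p=4, q=1
  k=1: a=8, p=33, q=8
  k=2: a=3, p=103, q=25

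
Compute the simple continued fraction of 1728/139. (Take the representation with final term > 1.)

[12; 2, 3, 6, 3]

1728 = 12·139 + 60
139 = 2·60 + 19
60 = 3·19 + 3
19 = 6·3 + 1
3 = 3·1 + 0  (stop)
So 1728/139 = [12; 2, 3, 6, 3].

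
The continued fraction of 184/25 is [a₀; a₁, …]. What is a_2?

184 = 7·25 + 9   →  a_0 = 7
25 = 2·9 + 7   →  a_1 = 2
9 = 1·7 + 2   →  a_2 = 1

1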